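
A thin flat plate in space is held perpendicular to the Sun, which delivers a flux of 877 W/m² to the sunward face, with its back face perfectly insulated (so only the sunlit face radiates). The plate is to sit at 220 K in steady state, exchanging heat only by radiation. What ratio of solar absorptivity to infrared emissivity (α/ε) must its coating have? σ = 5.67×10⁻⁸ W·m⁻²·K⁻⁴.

α/ε ≈ 0.151

Balance: αS·A = εσ·1A·T⁴ ⇒ α/ε = σT⁴/S.
α/ε = 5.67×10⁻⁸·(220)⁴/877 = 5.67×10⁻⁸·2.343×10⁹/877.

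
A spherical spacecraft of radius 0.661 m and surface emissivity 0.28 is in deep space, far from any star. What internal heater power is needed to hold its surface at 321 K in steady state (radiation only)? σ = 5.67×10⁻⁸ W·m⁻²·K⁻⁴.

P = εσ·4πr²·T⁴.
4πr² = 5.491 m²; T⁴ = 1.062×10¹⁰ K⁴.
P = 0.28·5.67×10⁻⁸·5.491·1.062×10¹⁰.

P ≈ 925 W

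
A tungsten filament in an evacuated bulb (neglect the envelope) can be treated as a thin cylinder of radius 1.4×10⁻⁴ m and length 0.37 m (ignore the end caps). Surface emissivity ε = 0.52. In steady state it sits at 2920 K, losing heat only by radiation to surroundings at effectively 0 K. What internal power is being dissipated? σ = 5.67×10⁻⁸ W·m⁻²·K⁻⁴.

P ≈ 698 W

Steady state: P = εσA T⁴.
A = 2πrL = 3.255×10⁻⁴ m²; T⁴ = (2920)⁴ = 7.270×10¹³ K⁴.
P = 0.52 × 5.67×10⁻⁸ × 3.255×10⁻⁴ × 7.270×10¹³.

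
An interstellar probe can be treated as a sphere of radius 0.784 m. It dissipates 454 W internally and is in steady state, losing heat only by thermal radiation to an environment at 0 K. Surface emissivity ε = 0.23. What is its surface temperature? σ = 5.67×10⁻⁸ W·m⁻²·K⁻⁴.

Steady state: internal power = radiated power, P = εσA T⁴.
Radiating area A = 4πr² = 7.724 m².
T⁴ = P/(εσA) = 454/(0.23·5.67×10⁻⁸·7.724) = 4.507×10⁹ K⁴.
T = (4.507×10⁹)^(1/4).

T ≈ 259 K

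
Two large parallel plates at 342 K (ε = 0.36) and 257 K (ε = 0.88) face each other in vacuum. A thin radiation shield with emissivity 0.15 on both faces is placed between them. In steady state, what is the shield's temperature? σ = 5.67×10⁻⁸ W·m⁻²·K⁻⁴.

T_s ≈ 304 K

In steady state the net flux on the hot side equals that on the cold side.
σ(T₁⁴−T_s⁴)/D₁ = σ(T_s⁴−T₂⁴)/D₂, with D₁ = 1/ε₁+1/ε_s−1 = 8.444, D₂ = 1/ε_s+1/ε₂−1 = 6.803.
Solve for T_s⁴: T_s⁴ = (D₂·T₁⁴ + D₁·T₂⁴)/(D₁+D₂) = 8.520×10⁹ K⁴.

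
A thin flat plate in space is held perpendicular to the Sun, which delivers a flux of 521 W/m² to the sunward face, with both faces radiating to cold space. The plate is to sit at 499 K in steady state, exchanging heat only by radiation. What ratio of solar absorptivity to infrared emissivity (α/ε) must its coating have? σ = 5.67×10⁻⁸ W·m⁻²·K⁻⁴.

Balance: αS·A = εσ·2A·T⁴ ⇒ α/ε = 2σT⁴/S.
α/ε = 2·5.67×10⁻⁸·(499)⁴/521 = 2·5.67×10⁻⁸·6.200×10¹⁰/521.

α/ε ≈ 13.5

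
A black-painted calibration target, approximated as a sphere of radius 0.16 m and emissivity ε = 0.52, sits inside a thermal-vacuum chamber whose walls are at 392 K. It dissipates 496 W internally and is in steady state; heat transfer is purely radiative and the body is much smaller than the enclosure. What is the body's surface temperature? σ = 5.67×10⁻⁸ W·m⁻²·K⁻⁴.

For a small grey body in a large enclosure, net radiated power = εσA(T⁴ − T_w⁴).
Steady state: P = εσA(T⁴ − T_w⁴) with A = 4πr² = 0.3217 m².
T⁴ = P/(εσA) + T_w⁴ = 496/(0.52·5.67×10⁻⁸·0.3217) + (392)⁴
    = 5.229×10¹⁰ + 2.361×10¹⁰ = 7.591×10¹⁰ K⁴.

T ≈ 525 K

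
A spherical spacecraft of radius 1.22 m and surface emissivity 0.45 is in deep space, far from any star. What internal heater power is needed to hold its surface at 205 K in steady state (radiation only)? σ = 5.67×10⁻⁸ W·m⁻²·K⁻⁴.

P ≈ 843 W

P = εσ·4πr²·T⁴.
4πr² = 18.70 m²; T⁴ = 1.766×10⁹ K⁴.
P = 0.45·5.67×10⁻⁸·18.70·1.766×10⁹.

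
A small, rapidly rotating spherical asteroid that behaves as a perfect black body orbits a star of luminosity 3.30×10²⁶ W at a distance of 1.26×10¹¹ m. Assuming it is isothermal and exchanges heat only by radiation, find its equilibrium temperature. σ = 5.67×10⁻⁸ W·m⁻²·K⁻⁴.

First find the stellar flux at distance d: S = L/(4πd²) = 3.30×10²⁶/(4π·(1.26×10¹¹)²) = 1654 W/m².
For an isothermal sphere, absorbed (1−a)S·πr² = emitted σ·4πr²·T⁴, so T⁴ = (1−a)S/(4σ).
T⁴ = 1.00·1654/(4·5.67×10⁻⁸) = 7.293×10⁹ K⁴.

T ≈ 292 K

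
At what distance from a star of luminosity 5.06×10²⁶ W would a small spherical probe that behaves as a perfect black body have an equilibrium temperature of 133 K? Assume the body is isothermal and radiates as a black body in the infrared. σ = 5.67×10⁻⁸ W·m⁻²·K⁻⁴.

For an isothermal black-emitting sphere, (1−a)S·πr² = σ·4πr²·T⁴ ⇒ S = 4σT⁴/(1−a).
S = 4·5.67×10⁻⁸·(133)⁴/1.00 = 70.97 W/m².
Flux falls as S = L/(4πd²), so d = √(L/(4πS)) = √(5.06×10²⁶/(4π·70.97)).

d ≈ 7.53×10¹¹ m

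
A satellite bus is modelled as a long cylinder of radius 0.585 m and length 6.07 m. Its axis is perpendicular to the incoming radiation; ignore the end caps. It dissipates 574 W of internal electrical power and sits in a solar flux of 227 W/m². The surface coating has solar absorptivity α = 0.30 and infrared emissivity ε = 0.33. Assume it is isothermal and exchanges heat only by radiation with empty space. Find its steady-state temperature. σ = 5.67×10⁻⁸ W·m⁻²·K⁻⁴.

T ≈ 224 K

At steady state, absorbed solar power + internal power = radiated power.
Absorbed: α·S·A_cross = 0.30·227·7.102 = 483.6 W (cross-section 2rL).
Total input = 483.6 + 574 = 1058 W.
Radiated: εσ·A_surf·T⁴ with A_surf = 2πrL = 22.31 m².
T⁴ = 1058/(0.33·5.67×10⁻⁸·22.31) = 2.533×10⁹ K⁴.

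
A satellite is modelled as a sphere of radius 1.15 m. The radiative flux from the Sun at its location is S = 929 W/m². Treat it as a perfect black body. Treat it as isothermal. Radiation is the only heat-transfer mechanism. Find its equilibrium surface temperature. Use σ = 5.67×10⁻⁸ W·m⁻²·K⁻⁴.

At equilibrium, absorbed power = emitted power.
Absorbing cross-section = πr² = 4.155 m²; emitting surface = 4πr² = 16.62 m² (ratio 4).
S·A_cross = εσ·A_surf·T⁴  ⇒  T⁴ = S/(4σ).
T⁴ = 1.00·929/(4·5.67×10⁻⁸) = 4.096×10⁹ K⁴.
T = (4.096×10⁹)^(1/4).

T ≈ 253 K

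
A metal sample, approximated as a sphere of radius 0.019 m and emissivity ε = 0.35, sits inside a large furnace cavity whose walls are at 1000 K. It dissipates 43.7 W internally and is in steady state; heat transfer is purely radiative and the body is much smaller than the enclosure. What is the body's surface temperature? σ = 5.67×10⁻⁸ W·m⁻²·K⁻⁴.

For a small grey body in a large enclosure, net radiated power = εσA(T⁴ − T_w⁴).
Steady state: P = εσA(T⁴ − T_w⁴) with A = 4πr² = 0.004536 m².
T⁴ = P/(εσA) + T_w⁴ = 43.7/(0.35·5.67×10⁻⁸·0.004536) + (1000)⁴
    = 4.854×10¹¹ + 1.000×10¹² = 1.485×10¹² K⁴.

T ≈ 1100 K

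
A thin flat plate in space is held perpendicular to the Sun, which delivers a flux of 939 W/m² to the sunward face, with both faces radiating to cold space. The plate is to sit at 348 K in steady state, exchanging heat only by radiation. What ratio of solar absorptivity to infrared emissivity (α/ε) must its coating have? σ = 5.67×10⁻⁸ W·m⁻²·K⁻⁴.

Balance: αS·A = εσ·2A·T⁴ ⇒ α/ε = 2σT⁴/S.
α/ε = 2·5.67×10⁻⁸·(348)⁴/939 = 2·5.67×10⁻⁸·1.467×10¹⁰/939.

α/ε ≈ 1.77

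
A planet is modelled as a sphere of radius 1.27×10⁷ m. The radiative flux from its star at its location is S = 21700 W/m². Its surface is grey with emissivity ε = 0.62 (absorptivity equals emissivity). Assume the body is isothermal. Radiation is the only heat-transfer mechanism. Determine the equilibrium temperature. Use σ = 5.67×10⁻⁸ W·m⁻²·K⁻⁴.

T ≈ 556 K

At equilibrium, absorbed power = emitted power.
Absorbing cross-section = πr² = 5.067×10¹⁴ m²; emitting surface = 4πr² = 2.027×10¹⁵ m² (ratio 4).
εS·A_cross = εσ·A_surf·T⁴  ⇒  T⁴ = S/(4σ)   (ε cancels).
T⁴ = 21700/(4·5.67×10⁻⁸) = 9.568×10¹⁰ K⁴.
T = (9.568×10¹⁰)^(1/4).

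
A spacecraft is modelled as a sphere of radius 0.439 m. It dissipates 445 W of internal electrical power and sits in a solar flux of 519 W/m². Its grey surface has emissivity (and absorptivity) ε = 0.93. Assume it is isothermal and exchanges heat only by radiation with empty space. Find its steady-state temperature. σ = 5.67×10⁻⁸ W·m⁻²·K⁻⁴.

At steady state, absorbed solar power + internal power = radiated power.
Absorbed: α·S·A_cross = 0.93·519·0.6055 = 292.2 W (cross-section πr²).
Total input = 292.2 + 445 = 737.2 W.
Radiated: εσ·A_surf·T⁴ with A_surf = 4πr² = 2.422 m².
T⁴ = 737.2/(0.93·5.67×10⁻⁸·2.422) = 5.773×10⁹ K⁴.

T ≈ 276 K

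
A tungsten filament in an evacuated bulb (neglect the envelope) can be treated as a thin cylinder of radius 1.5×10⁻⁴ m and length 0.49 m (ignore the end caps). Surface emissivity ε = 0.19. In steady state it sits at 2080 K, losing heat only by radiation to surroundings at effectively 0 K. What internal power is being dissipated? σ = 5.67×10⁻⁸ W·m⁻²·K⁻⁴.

P ≈ 93.1 W

Steady state: P = εσA T⁴.
A = 2πrL = 4.618×10⁻⁴ m²; T⁴ = (2080)⁴ = 1.872×10¹³ K⁴.
P = 0.19 × 5.67×10⁻⁸ × 4.618×10⁻⁴ × 1.872×10¹³.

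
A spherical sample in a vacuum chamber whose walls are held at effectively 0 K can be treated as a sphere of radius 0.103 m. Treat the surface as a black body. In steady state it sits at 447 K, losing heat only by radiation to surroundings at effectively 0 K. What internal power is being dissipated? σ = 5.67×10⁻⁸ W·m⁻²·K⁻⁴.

P ≈ 302 W

Steady state: P = εσA T⁴.
A = 4πr² = 0.1333 m²; T⁴ = (447)⁴ = 3.992×10¹⁰ K⁴.
P = 1.0 × 5.67×10⁻⁸ × 0.1333 × 3.992×10¹⁰.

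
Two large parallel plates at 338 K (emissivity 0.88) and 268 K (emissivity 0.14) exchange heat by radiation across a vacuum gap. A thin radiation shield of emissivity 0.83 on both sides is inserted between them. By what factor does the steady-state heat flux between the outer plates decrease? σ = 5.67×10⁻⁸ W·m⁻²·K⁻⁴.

Without shield: q₀ = σΔ(T⁴)/(1/ε₁+1/ε₂−1) with denominator 7.279.
With shield the two gaps are in series; the resistances add: (1/ε₁+1/ε_s−1)+(1/ε_s+1/ε₂−1) = 1.341+7.348 = 8.689.
Heat-flux ratio q₀/q = 8.689/7.279.

factor ≈ 1.19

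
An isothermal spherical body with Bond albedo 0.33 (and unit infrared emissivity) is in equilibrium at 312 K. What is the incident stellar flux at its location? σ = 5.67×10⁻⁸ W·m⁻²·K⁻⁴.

S ≈ 3210 W/m²

(1−a)S·πr² = σ·4πr²·T⁴ ⇒ S = 4σT⁴/(1−a).
S = 4·5.67×10⁻⁸·9.476×10⁹/0.670.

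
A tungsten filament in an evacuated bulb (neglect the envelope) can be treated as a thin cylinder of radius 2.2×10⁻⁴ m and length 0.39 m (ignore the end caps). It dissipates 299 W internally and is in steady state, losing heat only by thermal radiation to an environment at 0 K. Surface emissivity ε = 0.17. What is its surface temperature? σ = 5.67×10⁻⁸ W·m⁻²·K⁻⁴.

Steady state: internal power = radiated power, P = εσA T⁴.
Radiating area A = 2πrL = 5.391×10⁻⁴ m².
T⁴ = P/(εσA) = 299/(0.17·5.67×10⁻⁸·5.391×10⁻⁴) = 5.754×10¹³ K⁴.
T = (5.754×10¹³)^(1/4).

T ≈ 2750 K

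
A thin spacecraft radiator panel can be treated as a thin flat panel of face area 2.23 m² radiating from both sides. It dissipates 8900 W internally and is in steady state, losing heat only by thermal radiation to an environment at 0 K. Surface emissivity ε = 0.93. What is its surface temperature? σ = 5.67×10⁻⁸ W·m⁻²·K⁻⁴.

T ≈ 441 K

Steady state: internal power = radiated power, P = εσA T⁴.
Radiating area A = 2·2.23 = 4.460 m².
T⁴ = P/(εσA) = 8900/(0.93·5.67×10⁻⁸·4.460) = 3.784×10¹⁰ K⁴.
T = (3.784×10¹⁰)^(1/4).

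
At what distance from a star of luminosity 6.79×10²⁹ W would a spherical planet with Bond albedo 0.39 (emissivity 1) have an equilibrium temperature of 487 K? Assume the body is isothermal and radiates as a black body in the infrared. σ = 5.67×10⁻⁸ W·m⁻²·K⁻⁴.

For an isothermal black-emitting sphere, (1−a)S·πr² = σ·4πr²·T⁴ ⇒ S = 4σT⁴/(1−a).
S = 4·5.67×10⁻⁸·(487)⁴/0.610 = 20910 W/m².
Flux falls as S = L/(4πd²), so d = √(L/(4πS)) = √(6.79×10²⁹/(4π·20910)).

d ≈ 1.61×10¹² m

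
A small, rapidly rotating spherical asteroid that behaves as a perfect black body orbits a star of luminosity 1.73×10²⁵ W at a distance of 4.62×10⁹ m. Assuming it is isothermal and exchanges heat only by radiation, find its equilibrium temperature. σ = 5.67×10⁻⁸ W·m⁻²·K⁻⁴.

T ≈ 730 K

First find the stellar flux at distance d: S = L/(4πd²) = 1.73×10²⁵/(4π·(4.62×10⁹)²) = 64500 W/m².
For an isothermal sphere, absorbed (1−a)S·πr² = emitted σ·4πr²·T⁴, so T⁴ = (1−a)S/(4σ).
T⁴ = 1.00·64500/(4·5.67×10⁻⁸) = 2.844×10¹¹ K⁴.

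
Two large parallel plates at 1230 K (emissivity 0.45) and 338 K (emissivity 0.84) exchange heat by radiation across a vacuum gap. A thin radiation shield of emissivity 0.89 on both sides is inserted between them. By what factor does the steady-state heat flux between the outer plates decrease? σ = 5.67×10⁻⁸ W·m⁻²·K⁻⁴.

factor ≈ 1.52

Without shield: q₀ = σΔ(T⁴)/(1/ε₁+1/ε₂−1) with denominator 2.413.
With shield the two gaps are in series; the resistances add: (1/ε₁+1/ε_s−1)+(1/ε_s+1/ε₂−1) = 2.346+1.314 = 3.660.
Heat-flux ratio q₀/q = 3.660/2.413.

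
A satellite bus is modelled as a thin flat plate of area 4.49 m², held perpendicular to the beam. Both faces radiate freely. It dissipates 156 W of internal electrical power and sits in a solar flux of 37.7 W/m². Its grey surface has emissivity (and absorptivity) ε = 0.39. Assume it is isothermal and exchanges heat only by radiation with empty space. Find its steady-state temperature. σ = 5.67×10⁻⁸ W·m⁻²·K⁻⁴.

T ≈ 183 K

At steady state, absorbed solar power + internal power = radiated power.
Absorbed: α·S·A_cross = 0.39·37.7·4.490 = 66.02 W (cross-section A).
Total input = 66.02 + 156 = 222.0 W.
Radiated: εσ·A_surf·T⁴ with A_surf = 2A = 8.980 m².
T⁴ = 222.0/(0.39·5.67×10⁻⁸·8.980) = 1.118×10⁹ K⁴.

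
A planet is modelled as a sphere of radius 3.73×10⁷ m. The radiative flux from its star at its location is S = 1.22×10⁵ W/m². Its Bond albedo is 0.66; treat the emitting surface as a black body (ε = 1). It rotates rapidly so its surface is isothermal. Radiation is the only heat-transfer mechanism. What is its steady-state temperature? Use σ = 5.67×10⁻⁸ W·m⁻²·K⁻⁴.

T ≈ 654 K

At equilibrium, absorbed power = emitted power.
Absorbing cross-section = πr² = 4.371×10¹⁵ m²; emitting surface = 4πr² = 1.748×10¹⁶ m² (ratio 4).
(1−a)S·A_cross = εσ·A_surf·T⁴  ⇒  T⁴ = (1−a)S/(4σ).
T⁴ = 0.340·1.22×10⁵/(4·5.67×10⁻⁸) = 1.829×10¹¹ K⁴.
T = (1.829×10¹¹)^(1/4).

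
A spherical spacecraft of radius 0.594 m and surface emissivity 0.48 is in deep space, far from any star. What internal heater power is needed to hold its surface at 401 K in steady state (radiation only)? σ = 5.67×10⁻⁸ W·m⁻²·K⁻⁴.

P = εσ·4πr²·T⁴.
4πr² = 4.434 m²; T⁴ = 2.586×10¹⁰ K⁴.
P = 0.48·5.67×10⁻⁸·4.434·2.586×10¹⁰.

P ≈ 3120 W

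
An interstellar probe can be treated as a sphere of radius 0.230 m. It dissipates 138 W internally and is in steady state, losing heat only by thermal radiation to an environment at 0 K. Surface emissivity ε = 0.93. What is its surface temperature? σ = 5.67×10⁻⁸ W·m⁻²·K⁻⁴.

Steady state: internal power = radiated power, P = εσA T⁴.
Radiating area A = 4πr² = 0.6648 m².
T⁴ = P/(εσA) = 138/(0.93·5.67×10⁻⁸·0.6648) = 3.937×10⁹ K⁴.
T = (3.937×10⁹)^(1/4).

T ≈ 250 K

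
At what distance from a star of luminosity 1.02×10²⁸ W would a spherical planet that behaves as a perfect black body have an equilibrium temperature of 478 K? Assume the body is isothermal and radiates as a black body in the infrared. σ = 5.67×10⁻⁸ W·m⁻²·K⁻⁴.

d ≈ 2.62×10¹¹ m

For an isothermal black-emitting sphere, (1−a)S·πr² = σ·4πr²·T⁴ ⇒ S = 4σT⁴/(1−a).
S = 4·5.67×10⁻⁸·(478)⁴/1.00 = 11840 W/m².
Flux falls as S = L/(4πd²), so d = √(L/(4πS)) = √(1.02×10²⁸/(4π·11840)).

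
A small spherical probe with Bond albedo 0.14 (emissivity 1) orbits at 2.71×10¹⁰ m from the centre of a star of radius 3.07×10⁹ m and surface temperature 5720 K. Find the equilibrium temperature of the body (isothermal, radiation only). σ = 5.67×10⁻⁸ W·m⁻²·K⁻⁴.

The star's surface emits σT_*⁴; at distance d the flux is S = σT_*⁴(R_*/d)².
S = 5.67×10⁻⁸·(5720)⁴·(3.07×10⁹/2.71×10¹⁰)² = 7.789×10⁵ W/m².
For an isothermal sphere T⁴ = (1−a)S/(4σ) = 2.954×10¹² K⁴.

T ≈ 1310 K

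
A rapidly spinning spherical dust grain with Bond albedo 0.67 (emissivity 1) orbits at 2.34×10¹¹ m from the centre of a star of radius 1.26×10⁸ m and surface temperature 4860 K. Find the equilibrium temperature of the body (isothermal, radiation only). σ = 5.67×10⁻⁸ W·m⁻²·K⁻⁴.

T ≈ 60.4 K

The star's surface emits σT_*⁴; at distance d the flux is S = σT_*⁴(R_*/d)².
S = 5.67×10⁻⁸·(4860)⁴·(1.26×10⁸/2.34×10¹¹)² = 9.171 W/m².
For an isothermal sphere T⁴ = (1−a)S/(4σ) = 1.334×10⁷ K⁴.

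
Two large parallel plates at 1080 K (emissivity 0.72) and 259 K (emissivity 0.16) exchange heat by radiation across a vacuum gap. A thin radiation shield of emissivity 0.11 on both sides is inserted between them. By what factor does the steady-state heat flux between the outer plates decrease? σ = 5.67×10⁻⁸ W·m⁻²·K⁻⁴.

Without shield: q₀ = σΔ(T⁴)/(1/ε₁+1/ε₂−1) with denominator 6.639.
With shield the two gaps are in series; the resistances add: (1/ε₁+1/ε_s−1)+(1/ε_s+1/ε₂−1) = 9.480+14.34 = 23.82.
Heat-flux ratio q₀/q = 23.82/6.639.

factor ≈ 3.59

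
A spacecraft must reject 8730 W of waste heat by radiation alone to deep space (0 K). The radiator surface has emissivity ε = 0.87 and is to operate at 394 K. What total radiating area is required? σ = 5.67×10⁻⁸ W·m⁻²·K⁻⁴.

P = εσA T⁴ ⇒ A = P/(εσT⁴).
T⁴ = 2.410×10¹⁰ K⁴.
A = 8730/(0.87 × 5.67×10⁻⁸ × 2.410×10¹⁰).

A ≈ 7.34 m²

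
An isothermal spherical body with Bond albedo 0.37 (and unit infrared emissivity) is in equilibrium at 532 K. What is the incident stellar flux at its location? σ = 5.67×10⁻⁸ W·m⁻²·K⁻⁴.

S ≈ 28800 W/m²

(1−a)S·πr² = σ·4πr²·T⁴ ⇒ S = 4σT⁴/(1−a).
S = 4·5.67×10⁻⁸·8.010×10¹⁰/0.630.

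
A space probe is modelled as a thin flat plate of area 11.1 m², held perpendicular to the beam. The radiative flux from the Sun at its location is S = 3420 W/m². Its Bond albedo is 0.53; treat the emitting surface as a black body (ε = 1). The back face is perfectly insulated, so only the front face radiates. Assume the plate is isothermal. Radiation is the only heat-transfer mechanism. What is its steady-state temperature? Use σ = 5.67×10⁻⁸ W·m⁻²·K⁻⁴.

At equilibrium, absorbed power = emitted power.
Absorbing cross-section = A = 11.10 m²; emitting surface = A = 11.10 m² (ratio 1).
(1−a)S·A_cross = εσ·A_surf·T⁴  ⇒  T⁴ = (1−a)S/(1σ).
T⁴ = 0.470·3420/(1·5.67×10⁻⁸) = 2.835×10¹⁰ K⁴.
T = (2.835×10¹⁰)^(1/4).

T ≈ 410 K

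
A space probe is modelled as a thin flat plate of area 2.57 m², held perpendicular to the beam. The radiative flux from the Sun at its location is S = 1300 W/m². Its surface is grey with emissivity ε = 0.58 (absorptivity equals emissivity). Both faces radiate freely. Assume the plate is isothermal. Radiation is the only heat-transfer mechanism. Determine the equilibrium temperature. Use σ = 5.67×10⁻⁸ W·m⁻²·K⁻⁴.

T ≈ 327 K

At equilibrium, absorbed power = emitted power.
Absorbing cross-section = A = 2.570 m²; emitting surface = 2A = 5.140 m² (ratio 2).
εS·A_cross = εσ·A_surf·T⁴  ⇒  T⁴ = S/(2σ)   (ε cancels).
T⁴ = 1300/(2·5.67×10⁻⁸) = 1.146×10¹⁰ K⁴.
T = (1.146×10¹⁰)^(1/4).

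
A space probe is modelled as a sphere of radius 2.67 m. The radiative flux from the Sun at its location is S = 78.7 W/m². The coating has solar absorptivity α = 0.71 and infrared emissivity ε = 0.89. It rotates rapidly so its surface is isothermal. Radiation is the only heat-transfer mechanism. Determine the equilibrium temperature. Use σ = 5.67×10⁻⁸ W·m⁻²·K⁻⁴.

At equilibrium, absorbed power = emitted power.
Absorbing cross-section = πr² = 22.40 m²; emitting surface = 4πr² = 89.58 m² (ratio 4).
αS·A_cross = εσ·A_surf·T⁴  ⇒  T⁴ = αS/(ε·4σ).
T⁴ = 0.710·78.7/(0.89·4·5.67×10⁻⁸) = 2.768×10⁸ K⁴.
T = (2.768×10⁸)^(1/4).

T ≈ 129 K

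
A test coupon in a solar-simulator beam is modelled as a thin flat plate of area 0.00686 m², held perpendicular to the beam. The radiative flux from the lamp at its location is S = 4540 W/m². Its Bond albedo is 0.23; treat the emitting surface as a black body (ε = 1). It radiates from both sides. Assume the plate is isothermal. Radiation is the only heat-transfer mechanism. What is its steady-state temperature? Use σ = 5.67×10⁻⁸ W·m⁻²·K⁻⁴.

At equilibrium, absorbed power = emitted power.
Absorbing cross-section = A = 0.006860 m²; emitting surface = 2A = 0.01372 m² (ratio 2).
(1−a)S·A_cross = εσ·A_surf·T⁴  ⇒  T⁴ = (1−a)S/(2σ).
T⁴ = 0.770·4540/(2·5.67×10⁻⁸) = 3.083×10¹⁰ K⁴.
T = (3.083×10¹⁰)^(1/4).

T ≈ 419 K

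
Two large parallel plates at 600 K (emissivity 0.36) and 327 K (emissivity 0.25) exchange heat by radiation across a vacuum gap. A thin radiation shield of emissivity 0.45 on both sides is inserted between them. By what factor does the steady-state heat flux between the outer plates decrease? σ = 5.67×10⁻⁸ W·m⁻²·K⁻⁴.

factor ≈ 1.60

Without shield: q₀ = σΔ(T⁴)/(1/ε₁+1/ε₂−1) with denominator 5.778.
With shield the two gaps are in series; the resistances add: (1/ε₁+1/ε_s−1)+(1/ε_s+1/ε₂−1) = 4.000+5.222 = 9.222.
Heat-flux ratio q₀/q = 9.222/5.778.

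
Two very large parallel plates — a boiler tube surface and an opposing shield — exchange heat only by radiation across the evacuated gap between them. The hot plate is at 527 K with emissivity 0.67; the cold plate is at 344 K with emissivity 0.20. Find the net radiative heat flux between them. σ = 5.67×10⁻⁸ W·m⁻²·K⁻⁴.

For two infinite grey parallel plates, q = σ(T₁⁴ − T₂⁴)/(1/ε₁ + 1/ε₂ − 1).
T₁⁴ − T₂⁴ = 7.713×10¹⁰ − 1.400×10¹⁰ = 6.313×10¹⁰ K⁴.
1/ε₁ + 1/ε₂ − 1 = 1.493 + 5.000 − 1 = 5.493.
q = 5.67×10⁻⁸ × 6.313×10¹⁰ / 5.493.

q ≈ 652 W/m²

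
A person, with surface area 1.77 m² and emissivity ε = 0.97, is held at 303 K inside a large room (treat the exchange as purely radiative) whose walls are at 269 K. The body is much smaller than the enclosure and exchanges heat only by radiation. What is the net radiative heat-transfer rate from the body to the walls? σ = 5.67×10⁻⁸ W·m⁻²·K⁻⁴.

P_net ≈ 311 W

For a small grey body in a large enclosure: P_net = εσA(T_body⁴ − T_wall⁴).
A = 1.77 m²; T_body⁴ − T_wall⁴ = 8.429×10⁹ − 5.236×10⁹ = 3.193×10⁹ K⁴.
|P_net| = 0.97·5.67×10⁻⁸·1.770·3.193×10⁹.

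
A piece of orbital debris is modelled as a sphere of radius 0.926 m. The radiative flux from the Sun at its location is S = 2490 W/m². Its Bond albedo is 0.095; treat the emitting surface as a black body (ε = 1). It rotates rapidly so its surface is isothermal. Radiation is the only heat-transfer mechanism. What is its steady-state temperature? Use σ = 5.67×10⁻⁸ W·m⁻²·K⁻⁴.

T ≈ 316 K

At equilibrium, absorbed power = emitted power.
Absorbing cross-section = πr² = 2.694 m²; emitting surface = 4πr² = 10.78 m² (ratio 4).
(1−a)S·A_cross = εσ·A_surf·T⁴  ⇒  T⁴ = (1−a)S/(4σ).
T⁴ = 0.905·2490/(4·5.67×10⁻⁸) = 9.936×10⁹ K⁴.
T = (9.936×10⁹)^(1/4).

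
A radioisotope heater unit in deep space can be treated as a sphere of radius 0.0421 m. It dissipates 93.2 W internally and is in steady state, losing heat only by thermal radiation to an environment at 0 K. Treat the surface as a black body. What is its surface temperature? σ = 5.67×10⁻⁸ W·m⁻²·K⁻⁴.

Steady state: internal power = radiated power, P = εσA T⁴.
Radiating area A = 4πr² = 0.02227 m².
T⁴ = P/(εσA) = 93.2/(1.0·5.67×10⁻⁸·0.02227) = 7.380×10¹⁰ K⁴.
T = (7.380×10¹⁰)^(1/4).

T ≈ 521 K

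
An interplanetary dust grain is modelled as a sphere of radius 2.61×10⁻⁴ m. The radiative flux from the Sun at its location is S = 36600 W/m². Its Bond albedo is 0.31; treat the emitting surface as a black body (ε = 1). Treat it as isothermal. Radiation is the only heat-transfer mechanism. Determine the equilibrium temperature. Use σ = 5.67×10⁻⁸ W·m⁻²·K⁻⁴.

At equilibrium, absorbed power = emitted power.
Absorbing cross-section = πr² = 2.140×10⁻⁷ m²; emitting surface = 4πr² = 8.560×10⁻⁷ m² (ratio 4).
(1−a)S·A_cross = εσ·A_surf·T⁴  ⇒  T⁴ = (1−a)S/(4σ).
T⁴ = 0.690·36600/(4·5.67×10⁻⁸) = 1.113×10¹¹ K⁴.
T = (1.113×10¹¹)^(1/4).

T ≈ 578 K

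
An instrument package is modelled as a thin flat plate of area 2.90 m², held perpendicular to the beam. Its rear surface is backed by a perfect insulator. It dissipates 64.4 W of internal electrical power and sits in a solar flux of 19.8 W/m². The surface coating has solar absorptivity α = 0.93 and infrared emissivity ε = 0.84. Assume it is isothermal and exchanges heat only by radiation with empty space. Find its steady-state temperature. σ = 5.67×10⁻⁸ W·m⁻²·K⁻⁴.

At steady state, absorbed solar power + internal power = radiated power.
Absorbed: α·S·A_cross = 0.93·19.8·2.900 = 53.40 W (cross-section A).
Total input = 53.40 + 64.4 = 117.8 W.
Radiated: εσ·A_surf·T⁴ with A_surf = A = 2.900 m².
T⁴ = 117.8/(0.84·5.67×10⁻⁸·2.900) = 8.529×10⁸ K⁴.

T ≈ 171 K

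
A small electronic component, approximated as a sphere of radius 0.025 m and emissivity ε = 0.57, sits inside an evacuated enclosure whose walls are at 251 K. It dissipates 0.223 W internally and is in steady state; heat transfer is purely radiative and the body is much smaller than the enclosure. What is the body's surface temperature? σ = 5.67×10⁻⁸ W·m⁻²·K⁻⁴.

For a small grey body in a large enclosure, net radiated power = εσA(T⁴ − T_w⁴).
Steady state: P = εσA(T⁴ − T_w⁴) with A = 4πr² = 0.007854 m².
T⁴ = P/(εσA) + T_w⁴ = 0.223/(0.57·5.67×10⁻⁸·0.007854) + (251)⁴
    = 8.785×10⁸ + 3.969×10⁹ = 4.848×10⁹ K⁴.

T ≈ 264 K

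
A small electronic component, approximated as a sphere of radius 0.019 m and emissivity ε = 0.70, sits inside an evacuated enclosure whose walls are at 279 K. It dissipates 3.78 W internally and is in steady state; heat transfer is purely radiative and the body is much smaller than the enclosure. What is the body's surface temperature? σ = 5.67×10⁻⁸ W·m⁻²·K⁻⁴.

T ≈ 406 K

For a small grey body in a large enclosure, net radiated power = εσA(T⁴ − T_w⁴).
Steady state: P = εσA(T⁴ − T_w⁴) with A = 4πr² = 0.004536 m².
T⁴ = P/(εσA) + T_w⁴ = 3.78/(0.70·5.67×10⁻⁸·0.004536) + (279)⁴
    = 2.099×10¹⁰ + 6.059×10⁹ = 2.705×10¹⁰ K⁴.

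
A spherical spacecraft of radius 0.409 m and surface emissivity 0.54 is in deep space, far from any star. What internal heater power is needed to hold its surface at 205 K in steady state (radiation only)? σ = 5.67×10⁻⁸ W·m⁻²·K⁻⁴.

P = εσ·4πr²·T⁴.
4πr² = 2.102 m²; T⁴ = 1.766×10⁹ K⁴.
P = 0.54·5.67×10⁻⁸·2.102·1.766×10⁹.

P ≈ 114 W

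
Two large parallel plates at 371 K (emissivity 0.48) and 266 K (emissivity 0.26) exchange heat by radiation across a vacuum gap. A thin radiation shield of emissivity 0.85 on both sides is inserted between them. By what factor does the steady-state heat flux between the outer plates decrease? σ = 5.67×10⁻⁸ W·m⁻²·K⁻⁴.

factor ≈ 1.27

Without shield: q₀ = σΔ(T⁴)/(1/ε₁+1/ε₂−1) with denominator 4.929.
With shield the two gaps are in series; the resistances add: (1/ε₁+1/ε_s−1)+(1/ε_s+1/ε₂−1) = 2.260+4.023 = 6.282.
Heat-flux ratio q₀/q = 6.282/4.929.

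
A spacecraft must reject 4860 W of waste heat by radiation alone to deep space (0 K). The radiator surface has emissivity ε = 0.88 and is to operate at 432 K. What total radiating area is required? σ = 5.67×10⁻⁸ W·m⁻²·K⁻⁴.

A ≈ 2.80 m²

P = εσA T⁴ ⇒ A = P/(εσT⁴).
T⁴ = 3.483×10¹⁰ K⁴.
A = 4860/(0.88 × 5.67×10⁻⁸ × 3.483×10¹⁰).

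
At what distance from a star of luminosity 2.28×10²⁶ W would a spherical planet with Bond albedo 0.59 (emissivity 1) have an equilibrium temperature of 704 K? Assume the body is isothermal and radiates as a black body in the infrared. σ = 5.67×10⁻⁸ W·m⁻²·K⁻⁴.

For an isothermal black-emitting sphere, (1−a)S·πr² = σ·4πr²·T⁴ ⇒ S = 4σT⁴/(1−a).
S = 4·5.67×10⁻⁸·(704)⁴/0.410 = 1.359×10⁵ W/m².
Flux falls as S = L/(4πd²), so d = √(L/(4πS)) = √(2.28×10²⁶/(4π·1.359×10⁵)).

d ≈ 1.16×10¹⁰ m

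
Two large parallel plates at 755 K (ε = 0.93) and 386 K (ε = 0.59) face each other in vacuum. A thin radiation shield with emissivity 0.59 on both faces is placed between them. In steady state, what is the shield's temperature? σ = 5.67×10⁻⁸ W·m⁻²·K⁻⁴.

In steady state the net flux on the hot side equals that on the cold side.
σ(T₁⁴−T_s⁴)/D₁ = σ(T_s⁴−T₂⁴)/D₂, with D₁ = 1/ε₁+1/ε_s−1 = 1.770, D₂ = 1/ε_s+1/ε₂−1 = 2.390.
Solve for T_s⁴: T_s⁴ = (D₂·T₁⁴ + D₁·T₂⁴)/(D₁+D₂) = 1.961×10¹¹ K⁴.

T_s ≈ 665 K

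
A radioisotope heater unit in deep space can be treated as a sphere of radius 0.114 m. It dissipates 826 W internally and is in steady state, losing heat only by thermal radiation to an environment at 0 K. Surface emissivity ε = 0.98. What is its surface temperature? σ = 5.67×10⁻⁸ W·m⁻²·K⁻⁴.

T ≈ 549 K

Steady state: internal power = radiated power, P = εσA T⁴.
Radiating area A = 4πr² = 0.1633 m².
T⁴ = P/(εσA) = 826/(0.98·5.67×10⁻⁸·0.1633) = 9.102×10¹⁰ K⁴.
T = (9.102×10¹⁰)^(1/4).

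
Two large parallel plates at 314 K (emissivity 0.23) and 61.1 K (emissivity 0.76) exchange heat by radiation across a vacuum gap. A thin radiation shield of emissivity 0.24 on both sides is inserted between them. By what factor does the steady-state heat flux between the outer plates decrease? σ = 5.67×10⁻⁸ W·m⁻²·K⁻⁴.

factor ≈ 2.57

Without shield: q₀ = σΔ(T⁴)/(1/ε₁+1/ε₂−1) with denominator 4.664.
With shield the two gaps are in series; the resistances add: (1/ε₁+1/ε_s−1)+(1/ε_s+1/ε₂−1) = 7.514+4.482 = 12.00.
Heat-flux ratio q₀/q = 12.00/4.664.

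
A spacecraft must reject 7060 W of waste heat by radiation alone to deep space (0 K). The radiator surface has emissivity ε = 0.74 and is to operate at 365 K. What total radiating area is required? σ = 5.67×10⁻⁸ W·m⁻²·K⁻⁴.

A ≈ 9.48 m²

P = εσA T⁴ ⇒ A = P/(εσT⁴).
T⁴ = 1.775×10¹⁰ K⁴.
A = 7060/(0.74 × 5.67×10⁻⁸ × 1.775×10¹⁰).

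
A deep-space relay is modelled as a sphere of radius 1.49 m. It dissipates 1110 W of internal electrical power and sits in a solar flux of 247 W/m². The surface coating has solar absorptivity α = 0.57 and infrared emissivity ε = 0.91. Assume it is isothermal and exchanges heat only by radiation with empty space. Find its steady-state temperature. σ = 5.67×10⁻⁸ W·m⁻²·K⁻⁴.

At steady state, absorbed solar power + internal power = radiated power.
Absorbed: α·S·A_cross = 0.57·247·6.975 = 982.0 W (cross-section πr²).
Total input = 982.0 + 1110 = 2092 W.
Radiated: εσ·A_surf·T⁴ with A_surf = 4πr² = 27.90 m².
T⁴ = 2092/(0.91·5.67×10⁻⁸·27.90) = 1.453×10⁹ K⁴.

T ≈ 195 K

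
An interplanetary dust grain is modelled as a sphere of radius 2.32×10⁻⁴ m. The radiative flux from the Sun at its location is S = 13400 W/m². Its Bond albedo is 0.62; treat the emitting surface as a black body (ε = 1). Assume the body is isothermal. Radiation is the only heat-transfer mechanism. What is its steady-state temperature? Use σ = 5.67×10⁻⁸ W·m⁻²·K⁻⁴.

At equilibrium, absorbed power = emitted power.
Absorbing cross-section = πr² = 1.691×10⁻⁷ m²; emitting surface = 4πr² = 6.764×10⁻⁷ m² (ratio 4).
(1−a)S·A_cross = εσ·A_surf·T⁴  ⇒  T⁴ = (1−a)S/(4σ).
T⁴ = 0.380·13400/(4·5.67×10⁻⁸) = 2.245×10¹⁰ K⁴.
T = (2.245×10¹⁰)^(1/4).

T ≈ 387 K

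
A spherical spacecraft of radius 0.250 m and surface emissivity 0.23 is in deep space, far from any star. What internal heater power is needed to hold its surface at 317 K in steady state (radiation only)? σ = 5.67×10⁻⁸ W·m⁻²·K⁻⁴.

P = εσ·4πr²·T⁴.
4πr² = 0.7854 m²; T⁴ = 1.010×10¹⁰ K⁴.
P = 0.23·5.67×10⁻⁸·0.7854·1.010×10¹⁰.

P ≈ 103 W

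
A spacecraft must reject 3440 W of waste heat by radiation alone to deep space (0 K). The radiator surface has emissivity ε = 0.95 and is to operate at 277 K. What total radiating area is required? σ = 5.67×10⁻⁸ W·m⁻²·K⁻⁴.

A ≈ 10.8 m²

P = εσA T⁴ ⇒ A = P/(εσT⁴).
T⁴ = 5.887×10⁹ K⁴.
A = 3440/(0.95 × 5.67×10⁻⁸ × 5.887×10⁹).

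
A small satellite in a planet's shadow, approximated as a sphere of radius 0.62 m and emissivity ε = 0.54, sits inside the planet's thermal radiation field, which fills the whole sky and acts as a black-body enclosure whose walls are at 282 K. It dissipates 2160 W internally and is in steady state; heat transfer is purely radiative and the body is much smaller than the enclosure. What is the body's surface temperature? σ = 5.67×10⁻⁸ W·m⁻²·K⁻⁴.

T ≈ 380 K

For a small grey body in a large enclosure, net radiated power = εσA(T⁴ − T_w⁴).
Steady state: P = εσA(T⁴ − T_w⁴) with A = 4πr² = 4.831 m².
T⁴ = P/(εσA) + T_w⁴ = 2160/(0.54·5.67×10⁻⁸·4.831) + (282)⁴
    = 1.460×10¹⁰ + 6.324×10⁹ = 2.093×10¹⁰ K⁴.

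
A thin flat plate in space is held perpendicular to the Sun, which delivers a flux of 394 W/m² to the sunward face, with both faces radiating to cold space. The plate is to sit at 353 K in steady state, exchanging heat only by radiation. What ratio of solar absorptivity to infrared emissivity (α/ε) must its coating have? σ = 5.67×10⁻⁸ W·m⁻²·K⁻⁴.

Balance: αS·A = εσ·2A·T⁴ ⇒ α/ε = 2σT⁴/S.
α/ε = 2·5.67×10⁻⁸·(353)⁴/394 = 2·5.67×10⁻⁸·1.553×10¹⁰/394.

α/ε ≈ 4.47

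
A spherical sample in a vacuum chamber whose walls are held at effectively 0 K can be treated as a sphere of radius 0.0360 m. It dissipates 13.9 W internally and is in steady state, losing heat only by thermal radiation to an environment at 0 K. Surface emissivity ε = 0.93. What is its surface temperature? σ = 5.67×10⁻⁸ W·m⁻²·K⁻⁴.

T ≈ 357 K

Steady state: internal power = radiated power, P = εσA T⁴.
Radiating area A = 4πr² = 0.01629 m².
T⁴ = P/(εσA) = 13.9/(0.93·5.67×10⁻⁸·0.01629) = 1.619×10¹⁰ K⁴.
T = (1.619×10¹⁰)^(1/4).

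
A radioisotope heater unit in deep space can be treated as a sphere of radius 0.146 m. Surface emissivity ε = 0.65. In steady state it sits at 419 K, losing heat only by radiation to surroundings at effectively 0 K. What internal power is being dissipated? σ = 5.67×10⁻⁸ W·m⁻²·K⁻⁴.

P ≈ 304 W

Steady state: P = εσA T⁴.
A = 4πr² = 0.2679 m²; T⁴ = (419)⁴ = 3.082×10¹⁰ K⁴.
P = 0.65 × 5.67×10⁻⁸ × 0.2679 × 3.082×10¹⁰.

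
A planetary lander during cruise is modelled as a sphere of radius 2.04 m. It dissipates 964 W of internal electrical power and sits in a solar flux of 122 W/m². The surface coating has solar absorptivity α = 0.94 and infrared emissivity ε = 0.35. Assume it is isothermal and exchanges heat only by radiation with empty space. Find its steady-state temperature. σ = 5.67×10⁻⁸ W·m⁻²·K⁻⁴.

T ≈ 221 K

At steady state, absorbed solar power + internal power = radiated power.
Absorbed: α·S·A_cross = 0.94·122·13.07 = 1499 W (cross-section πr²).
Total input = 1499 + 964 = 2463 W.
Radiated: εσ·A_surf·T⁴ with A_surf = 4πr² = 52.30 m².
T⁴ = 2463/(0.35·5.67×10⁻⁸·52.30) = 2.374×10⁹ K⁴.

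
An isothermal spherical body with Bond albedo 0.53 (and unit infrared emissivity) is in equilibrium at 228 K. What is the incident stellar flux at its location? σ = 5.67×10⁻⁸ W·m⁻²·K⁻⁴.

(1−a)S·πr² = σ·4πr²·T⁴ ⇒ S = 4σT⁴/(1−a).
S = 4·5.67×10⁻⁸·2.702×10⁹/0.470.

S ≈ 1300 W/m²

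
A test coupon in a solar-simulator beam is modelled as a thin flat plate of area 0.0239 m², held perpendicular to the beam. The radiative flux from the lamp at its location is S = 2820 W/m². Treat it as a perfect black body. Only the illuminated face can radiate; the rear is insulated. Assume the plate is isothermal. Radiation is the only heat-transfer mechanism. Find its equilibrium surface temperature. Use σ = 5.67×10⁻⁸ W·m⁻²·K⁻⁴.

At equilibrium, absorbed power = emitted power.
Absorbing cross-section = A = 0.02390 m²; emitting surface = A = 0.02390 m² (ratio 1).
S·A_cross = εσ·A_surf·T⁴  ⇒  T⁴ = S/(1σ).
T⁴ = 1.00·2820/(1·5.67×10⁻⁸) = 4.974×10¹⁰ K⁴.
T = (4.974×10¹⁰)^(1/4).

T ≈ 472 K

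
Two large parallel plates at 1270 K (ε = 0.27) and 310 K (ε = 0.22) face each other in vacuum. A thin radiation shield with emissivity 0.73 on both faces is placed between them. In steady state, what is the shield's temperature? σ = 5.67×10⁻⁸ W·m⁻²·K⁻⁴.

T_s ≈ 1090 K

In steady state the net flux on the hot side equals that on the cold side.
σ(T₁⁴−T_s⁴)/D₁ = σ(T_s⁴−T₂⁴)/D₂, with D₁ = 1/ε₁+1/ε_s−1 = 4.074, D₂ = 1/ε_s+1/ε₂−1 = 4.915.
Solve for T_s⁴: T_s⁴ = (D₂·T₁⁴ + D₁·T₂⁴)/(D₁+D₂) = 1.427×10¹² K⁴.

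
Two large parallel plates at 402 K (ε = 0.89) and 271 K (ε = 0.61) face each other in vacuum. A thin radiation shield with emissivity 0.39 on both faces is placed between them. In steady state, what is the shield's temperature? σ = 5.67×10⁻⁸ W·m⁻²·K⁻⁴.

In steady state the net flux on the hot side equals that on the cold side.
σ(T₁⁴−T_s⁴)/D₁ = σ(T_s⁴−T₂⁴)/D₂, with D₁ = 1/ε₁+1/ε_s−1 = 2.688, D₂ = 1/ε_s+1/ε₂−1 = 3.203.
Solve for T_s⁴: T_s⁴ = (D₂·T₁⁴ + D₁·T₂⁴)/(D₁+D₂) = 1.666×10¹⁰ K⁴.

T_s ≈ 359 K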